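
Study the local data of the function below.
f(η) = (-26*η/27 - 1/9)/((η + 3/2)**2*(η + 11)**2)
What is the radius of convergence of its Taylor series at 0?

Denominator factor (η + 3/2)^2: pole of order 2 at -3/2, modulus 3/2.
Denominator factor (η + 11)^2: pole of order 2 at -11, modulus 11.
The radius of convergence is the smallest modulus among the singular points: 3/2.

The radius of convergence is 3/2.


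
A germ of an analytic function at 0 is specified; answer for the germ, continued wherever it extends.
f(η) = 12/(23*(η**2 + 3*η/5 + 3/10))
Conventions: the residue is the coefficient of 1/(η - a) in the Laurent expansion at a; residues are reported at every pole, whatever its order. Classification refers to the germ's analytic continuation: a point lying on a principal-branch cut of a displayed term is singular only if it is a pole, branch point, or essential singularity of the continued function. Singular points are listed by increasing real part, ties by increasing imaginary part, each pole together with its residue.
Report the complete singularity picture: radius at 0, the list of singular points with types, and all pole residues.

Radius of convergence at 0: (1/10)*sqrt(30).
At (-3/10) - ((1/10)*sqrt(21))*i: a pole of order 1; residue ((20/161)*sqrt(21))*i.
At (-3/10) + ((1/10)*sqrt(21))*i: a pole of order 1; residue -((20/161)*sqrt(21))*i.

Denominator factor (η**2 + 3*η/5 + 3/10): discriminant -21/25, complex-conjugate roots (-3/10) + ((1/10)*sqrt(21))*i and (-3/10) - ((1/10)*sqrt(21))*i; poles of order 1, moduli (1/10)*sqrt(30) and (1/10)*sqrt(30).
The radius of convergence is the smallest modulus among the singular points: (1/10)*sqrt(30).
The factor η**2 + 3*η/5 + 3/10 splits as (η - a)(η - a') with a = (-3/10) - ((1/10)*sqrt(21))*i, a' = (-3/10) + ((1/10)*sqrt(21))*i. At the order-1 pole a set g(η) = (η - a)*f(η) = [12/23] / (η - a').
Simple pole: residue = g(a) at a = (-3/10) - ((1/10)*sqrt(21))*i, which is ((20/161)*sqrt(21))*i.
The factor η**2 + 3*η/5 + 3/10 splits as (η - a)(η - a') with a = (-3/10) + ((1/10)*sqrt(21))*i, a' = (-3/10) - ((1/10)*sqrt(21))*i. At the order-1 pole a set g(η) = (η - a)*f(η) = [12/23] / (η - a').
Simple pole: residue = g(a) at a = (-3/10) + ((1/10)*sqrt(21))*i, which is -((20/161)*sqrt(21))*i.
List the singular points by increasing real part (a conjugate pair: the negative imaginary part first).


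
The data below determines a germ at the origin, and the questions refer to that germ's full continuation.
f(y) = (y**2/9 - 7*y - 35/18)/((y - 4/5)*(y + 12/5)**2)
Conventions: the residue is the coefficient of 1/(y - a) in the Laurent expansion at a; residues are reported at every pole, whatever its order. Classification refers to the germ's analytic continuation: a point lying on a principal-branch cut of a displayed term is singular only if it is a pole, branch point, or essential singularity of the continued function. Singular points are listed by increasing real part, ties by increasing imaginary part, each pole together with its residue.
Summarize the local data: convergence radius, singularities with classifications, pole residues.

Denominator factor (y - 4/5): pole of order 1 at 4/5, modulus 4/5.
Denominator factor (y + 12/5)^2: pole of order 2 at -12/5, modulus 12/5.
The radius of convergence is the smallest modulus among the singular points: 4/5.
At the order-2 pole -12/5 set g(y) = (y - (-12/5))^2*f(y) = (y**2/9 - 7*y - 35/18)/(y - 4/5).
Order-2 pole: residue = g'(a); g'(-12/5) = 3875/4608, so the residue is 3875/4608.
At the order-1 pole 4/5 set g(y) = (y - (4/5))*f(y) = (y**2/9 - 7*y - 35/18)/(y + 12/5)**2.
Simple pole: residue = g(a) at a = 4/5, which is -1121/1536.
List the singular points by increasing real part (a conjugate pair: the negative imaginary part first).

Radius of convergence at 0: 4/5.
At -12/5: a pole of order 2; residue 3875/4608.
At 4/5: a pole of order 1; residue -1121/1536.


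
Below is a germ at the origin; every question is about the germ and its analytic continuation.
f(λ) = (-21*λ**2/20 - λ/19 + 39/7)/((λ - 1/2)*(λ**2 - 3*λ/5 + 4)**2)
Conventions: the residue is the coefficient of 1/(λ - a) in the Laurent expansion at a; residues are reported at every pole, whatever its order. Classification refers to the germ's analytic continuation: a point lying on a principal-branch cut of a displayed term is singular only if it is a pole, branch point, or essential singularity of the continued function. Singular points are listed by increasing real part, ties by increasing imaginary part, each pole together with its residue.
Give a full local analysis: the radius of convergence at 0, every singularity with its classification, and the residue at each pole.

Denominator factor (λ**2 - 3*λ/5 + 4)^2: discriminant -391/25, complex-conjugate roots (3/10) + ((1/10)*sqrt(391))*i and (3/10) - ((1/10)*sqrt(391))*i; poles of order 2, moduli 2 and 2.
Denominator factor (λ - 1/2): pole of order 1 at 1/2, modulus 1/2.
The radius of convergence is the smallest modulus among the singular points: 1/2.
The factor λ**2 - 3*λ/5 + 4 splits as (λ - a)(λ - a') with a = (3/10) - ((1/10)*sqrt(391))*i, a' = (3/10) + ((1/10)*sqrt(391))*i. At the order-2 pole a set g(λ) = (λ - a)^2*f(λ) = [(-21*λ**2/20 - λ/19 + 39/7)/(λ - 1/2)] / (λ - a')^2.
Order-2 pole: residue = g'(a); g'((3/10) - ((1/10)*sqrt(391))*i) = (-281035/1660106) - ((701243955/253798665386)*sqrt(391))*i, so the residue is (-281035/1660106) - ((701243955/253798665386)*sqrt(391))*i.
The factor λ**2 - 3*λ/5 + 4 splits as (λ - a)(λ - a') with a = (3/10) + ((1/10)*sqrt(391))*i, a' = (3/10) - ((1/10)*sqrt(391))*i. At the order-2 pole a set g(λ) = (λ - a)^2*f(λ) = [(-21*λ**2/20 - λ/19 + 39/7)/(λ - 1/2)] / (λ - a')^2.
Order-2 pole: residue = g'(a); g'((3/10) + ((1/10)*sqrt(391))*i) = (-281035/1660106) + ((701243955/253798665386)*sqrt(391))*i, so the residue is (-281035/1660106) + ((701243955/253798665386)*sqrt(391))*i.
At the order-1 pole 1/2 set g(λ) = (λ - (1/2))*f(λ) = (-21*λ**2/20 - λ/19 + 39/7)/(λ**2 - 3*λ/5 + 4)**2.
Simple pole: residue = g(a) at a = 1/2, which is 281035/830053.
List the singular points by increasing real part (a conjugate pair: the negative imaginary part first).

Radius of convergence at 0: 1/2.
At (3/10) - ((1/10)*sqrt(391))*i: a pole of order 2; residue (-281035/1660106) - ((701243955/253798665386)*sqrt(391))*i.
At (3/10) + ((1/10)*sqrt(391))*i: a pole of order 2; residue (-281035/1660106) + ((701243955/253798665386)*sqrt(391))*i.
At 1/2: a pole of order 1; residue 281035/830053.


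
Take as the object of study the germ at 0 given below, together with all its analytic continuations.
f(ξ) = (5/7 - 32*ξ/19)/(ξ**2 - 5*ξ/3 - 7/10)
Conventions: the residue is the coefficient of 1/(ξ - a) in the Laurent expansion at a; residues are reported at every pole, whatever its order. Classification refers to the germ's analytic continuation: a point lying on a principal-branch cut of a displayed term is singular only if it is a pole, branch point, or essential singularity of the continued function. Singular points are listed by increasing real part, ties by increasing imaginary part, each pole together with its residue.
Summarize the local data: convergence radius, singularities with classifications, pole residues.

Denominator factor (ξ**2 - 5*ξ/3 - 7/10): discriminant 251/45, real irrational roots 5/6 + (1/30)*sqrt(1255) and 5/6 - (1/30)*sqrt(1255); poles of order 1, moduli 5/6 + (1/30)*sqrt(1255) and -5/6 + (1/30)*sqrt(1255).
The radius of convergence is the smallest modulus among the singular points: -5/6 + (1/30)*sqrt(1255).
The factor ξ**2 - 5*ξ/3 - 7/10 splits as (ξ - a)(ξ - a') with a = 5/6 - (1/30)*sqrt(1255), a' = 5/6 + (1/30)*sqrt(1255). At the order-1 pole a set g(ξ) = (ξ - a)*f(ξ) = [5/7 - 32*ξ/19] / (ξ - a').
Simple pole: residue = g(a) at a = 5/6 - (1/30)*sqrt(1255), which is -16/19 + (275/33383)*sqrt(1255).
The factor ξ**2 - 5*ξ/3 - 7/10 splits as (ξ - a)(ξ - a') with a = 5/6 + (1/30)*sqrt(1255), a' = 5/6 - (1/30)*sqrt(1255). At the order-1 pole a set g(ξ) = (ξ - a)*f(ξ) = [5/7 - 32*ξ/19] / (ξ - a').
Simple pole: residue = g(a) at a = 5/6 + (1/30)*sqrt(1255), which is -16/19 - (275/33383)*sqrt(1255).
List the singular points by increasing real part (a conjugate pair: the negative imaginary part first).

Radius of convergence at 0: -5/6 + (1/30)*sqrt(1255).
At 5/6 - (1/30)*sqrt(1255): a pole of order 1; residue -16/19 + (275/33383)*sqrt(1255).
At 5/6 + (1/30)*sqrt(1255): a pole of order 1; residue -16/19 - (275/33383)*sqrt(1255).


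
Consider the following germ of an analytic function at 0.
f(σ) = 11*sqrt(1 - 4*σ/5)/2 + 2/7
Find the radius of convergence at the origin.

The radius of convergence is 5/4.

Branch term (11/2)*sqrt(1 - σ/(5/4)): its argument vanishes at σ = 5/4, a square-root branch point, modulus 5/4.
The radius of convergence is the smallest modulus among the singular points: 5/4.


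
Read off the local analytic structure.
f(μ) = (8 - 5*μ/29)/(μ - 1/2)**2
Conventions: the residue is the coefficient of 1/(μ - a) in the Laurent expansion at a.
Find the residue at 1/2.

At the order-2 pole 1/2 set g(μ) = (μ - (1/2))^2*f(μ) = 8 - 5*μ/29.
Order-2 pole: residue = g'(a); g'(1/2) = -5/29, so the residue is -5/29.

The residue is -5/29.


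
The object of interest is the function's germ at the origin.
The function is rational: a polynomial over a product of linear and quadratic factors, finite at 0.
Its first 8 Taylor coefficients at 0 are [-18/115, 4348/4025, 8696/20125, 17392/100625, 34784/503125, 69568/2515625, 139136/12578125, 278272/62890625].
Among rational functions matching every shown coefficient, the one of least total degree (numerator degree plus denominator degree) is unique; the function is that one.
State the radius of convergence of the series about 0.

The radius of convergence is 5/2.

No rational of total degree below 2 reproduces all 8 coefficients; solving the [1/1] Pade equations on them gives f(n) = (9/23 - 20*n/7)/(n - 5/2), whose expansion matches every shown term.
Denominator factor (n - 5/2): pole of order 1 at 5/2, modulus 5/2.
The radius of convergence is the smallest modulus among the singular points: 5/2.


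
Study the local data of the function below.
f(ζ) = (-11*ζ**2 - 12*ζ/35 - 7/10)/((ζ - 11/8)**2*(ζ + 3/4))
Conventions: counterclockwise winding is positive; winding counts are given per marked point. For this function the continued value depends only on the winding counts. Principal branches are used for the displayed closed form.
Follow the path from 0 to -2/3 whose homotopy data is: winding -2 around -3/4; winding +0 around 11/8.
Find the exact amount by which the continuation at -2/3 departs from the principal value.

The function is rational, hence single-valued: continuing it around any pole returns the same value, so the difference is 0.

Continued minus principal equals 0.


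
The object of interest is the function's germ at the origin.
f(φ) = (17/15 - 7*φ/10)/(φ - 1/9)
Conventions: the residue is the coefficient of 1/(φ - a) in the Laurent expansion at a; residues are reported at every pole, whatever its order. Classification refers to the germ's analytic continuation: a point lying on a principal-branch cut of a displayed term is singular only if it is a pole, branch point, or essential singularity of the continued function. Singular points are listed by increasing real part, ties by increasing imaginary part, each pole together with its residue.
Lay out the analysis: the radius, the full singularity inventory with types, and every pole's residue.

Denominator factor (φ - 1/9): pole of order 1 at 1/9, modulus 1/9.
The radius of convergence is the smallest modulus among the singular points: 1/9.
At the order-1 pole 1/9 set g(φ) = (φ - (1/9))*f(φ) = 17/15 - 7*φ/10.
Simple pole: residue = g(a) at a = 1/9, which is 19/18.

Radius of convergence at 0: 1/9.
At 1/9: a pole of order 1; residue 19/18.


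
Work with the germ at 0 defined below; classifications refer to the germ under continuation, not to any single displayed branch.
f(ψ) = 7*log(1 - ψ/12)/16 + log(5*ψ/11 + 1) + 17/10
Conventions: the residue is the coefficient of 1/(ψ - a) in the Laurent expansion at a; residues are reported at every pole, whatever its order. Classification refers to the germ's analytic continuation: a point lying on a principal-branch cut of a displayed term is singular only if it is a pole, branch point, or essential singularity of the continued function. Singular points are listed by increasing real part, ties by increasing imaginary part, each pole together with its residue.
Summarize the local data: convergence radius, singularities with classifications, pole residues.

Branch term (7/16)*log(1 - ψ/(12)): its argument vanishes at ψ = 12, a logarithmic branch point, modulus 12.
Branch term (1)*log(1 - ψ/(-11/5)): its argument vanishes at ψ = -11/5, a logarithmic branch point, modulus 11/5.
The radius of convergence is the smallest modulus among the singular points: 11/5.
List the singular points by increasing real part (a conjugate pair: the negative imaginary part first).

Radius of convergence at 0: 11/5.
At -11/5: a logarithmic branch point.
At 12: a logarithmic branch point.


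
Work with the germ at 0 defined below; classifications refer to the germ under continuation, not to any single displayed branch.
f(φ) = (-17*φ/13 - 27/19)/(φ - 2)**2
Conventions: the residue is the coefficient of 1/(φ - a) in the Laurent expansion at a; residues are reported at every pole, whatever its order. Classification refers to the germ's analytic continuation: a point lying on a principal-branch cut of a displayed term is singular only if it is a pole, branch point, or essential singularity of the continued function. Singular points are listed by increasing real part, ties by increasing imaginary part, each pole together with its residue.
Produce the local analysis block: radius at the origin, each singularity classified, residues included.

Radius of convergence at 0: 2.
At 2: a pole of order 2; residue -17/13.

Denominator factor (φ - 2)^2: pole of order 2 at 2, modulus 2.
The radius of convergence is the smallest modulus among the singular points: 2.
At the order-2 pole 2 set g(φ) = (φ - (2))^2*f(φ) = -17*φ/13 - 27/19.
Order-2 pole: residue = g'(a); g'(2) = -17/13, so the residue is -17/13.


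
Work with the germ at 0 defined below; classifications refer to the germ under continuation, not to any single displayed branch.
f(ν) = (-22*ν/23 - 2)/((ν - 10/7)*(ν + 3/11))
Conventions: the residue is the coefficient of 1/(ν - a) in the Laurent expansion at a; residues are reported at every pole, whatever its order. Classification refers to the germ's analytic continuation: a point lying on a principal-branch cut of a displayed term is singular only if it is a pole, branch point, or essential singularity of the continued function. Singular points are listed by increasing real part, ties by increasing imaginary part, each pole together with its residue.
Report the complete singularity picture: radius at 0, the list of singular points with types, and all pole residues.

Radius of convergence at 0: 3/11.
At -3/11: a pole of order 1; residue 3080/3013.
At 10/7: a pole of order 1; residue -5962/3013.

Denominator factor (ν - 10/7): pole of order 1 at 10/7, modulus 10/7.
Denominator factor (ν + 3/11): pole of order 1 at -3/11, modulus 3/11.
The radius of convergence is the smallest modulus among the singular points: 3/11.
At the order-1 pole -3/11 set g(ν) = (ν - (-3/11))*f(ν) = (-22*ν/23 - 2)/(ν - 10/7).
Simple pole: residue = g(a) at a = -3/11, which is 3080/3013.
At the order-1 pole 10/7 set g(ν) = (ν - (10/7))*f(ν) = (-22*ν/23 - 2)/(ν + 3/11).
Simple pole: residue = g(a) at a = 10/7, which is -5962/3013.
List the singular points by increasing real part (a conjugate pair: the negative imaginary part first).


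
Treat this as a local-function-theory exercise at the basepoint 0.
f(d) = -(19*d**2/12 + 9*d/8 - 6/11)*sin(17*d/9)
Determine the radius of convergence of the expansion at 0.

The factor -sin(17*d/9) is entire and contributes no finite singular point.
The polynomial part has no poles.
No finite singular points: the Taylor series at 0 converges everywhere.

The radius of convergence is infinite.


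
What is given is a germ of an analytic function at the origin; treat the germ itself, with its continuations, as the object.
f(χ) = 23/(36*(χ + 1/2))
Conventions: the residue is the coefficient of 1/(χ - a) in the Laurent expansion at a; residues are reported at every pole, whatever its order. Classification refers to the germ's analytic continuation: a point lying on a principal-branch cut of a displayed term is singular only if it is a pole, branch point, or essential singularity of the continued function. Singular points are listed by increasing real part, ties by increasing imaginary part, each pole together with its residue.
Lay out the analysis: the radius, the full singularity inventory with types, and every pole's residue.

Radius of convergence at 0: 1/2.
At -1/2: a pole of order 1; residue 23/36.

Denominator factor (χ + 1/2): pole of order 1 at -1/2, modulus 1/2.
The radius of convergence is the smallest modulus among the singular points: 1/2.
At the order-1 pole -1/2 set g(χ) = (χ - (-1/2))*f(χ) = 23/36.
Simple pole: residue = g(a) at a = -1/2, which is 23/36.


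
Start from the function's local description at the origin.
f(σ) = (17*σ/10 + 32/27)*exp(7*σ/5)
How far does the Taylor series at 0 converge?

The factor exp(7*σ/5) is entire and contributes no finite singular point.
The polynomial part has no poles.
No finite singular points: the Taylor series at 0 converges everywhere.

The radius of convergence is infinite.


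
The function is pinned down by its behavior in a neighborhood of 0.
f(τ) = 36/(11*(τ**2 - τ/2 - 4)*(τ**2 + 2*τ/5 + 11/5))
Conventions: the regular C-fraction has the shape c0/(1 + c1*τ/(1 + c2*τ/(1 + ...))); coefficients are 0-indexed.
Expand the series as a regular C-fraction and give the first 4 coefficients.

The regular C-fraction coefficients are [-45/121, 27/88, -20/27, 373/540].

Taylor coefficients (expand at 0): a_0 = -45/121, a_1 = 1215/10648, a_2 = 46395/937024, a_3 = -3042585/82458112.
c0 = a_0 = -45/121. Peel one level at a time: if S = 1 + c*τ/S' with S'(0) = 1, then c is the τ-coefficient of S and S' = c*τ/(S - 1).
S_1 = c0/f = 1 + (27/88)*τ + (5/22)*τ^2 + ...; c1 = 27/88.
S_2 = c1*τ/(S_1 - 1) = 1 + (-20/27)*τ + (373/729)*τ^2 + ...; c2 = -20/27.
S_3 = c2*τ/(S_2 - 1) = 1 + (373/540)*τ + ...; c3 = 373/540.


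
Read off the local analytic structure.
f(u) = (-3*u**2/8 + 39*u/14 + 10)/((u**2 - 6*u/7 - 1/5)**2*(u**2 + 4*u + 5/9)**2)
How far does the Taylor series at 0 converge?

Denominator factor (u**2 - 6*u/7 - 1/5)^2: discriminant 376/245, real irrational roots 3/7 + (1/35)*sqrt(470) and 3/7 - (1/35)*sqrt(470); poles of order 2, moduli 3/7 + (1/35)*sqrt(470) and -3/7 + (1/35)*sqrt(470).
Denominator factor (u**2 + 4*u + 5/9)^2: discriminant 124/9, real irrational roots -2 + (1/3)*sqrt(31) and -2 - (1/3)*sqrt(31); poles of order 2, moduli 2 - (1/3)*sqrt(31) and 2 + (1/3)*sqrt(31).
The radius of convergence is the smallest modulus among the singular points: 2 - (1/3)*sqrt(31).

The radius of convergence is 2 - (1/3)*sqrt(31).


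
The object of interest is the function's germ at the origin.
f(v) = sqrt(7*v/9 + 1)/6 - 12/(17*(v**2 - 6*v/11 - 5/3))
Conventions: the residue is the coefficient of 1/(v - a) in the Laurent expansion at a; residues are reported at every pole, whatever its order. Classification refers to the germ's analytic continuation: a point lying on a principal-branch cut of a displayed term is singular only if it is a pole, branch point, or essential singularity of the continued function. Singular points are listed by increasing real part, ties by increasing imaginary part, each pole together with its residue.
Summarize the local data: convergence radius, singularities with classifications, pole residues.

Radius of convergence at 0: -3/11 + (2/33)*sqrt(474).
At -9/7: an algebraic (square-root) branch point.
At 3/11 - (2/33)*sqrt(474): a pole of order 1; residue (33/2686)*sqrt(474).
At 3/11 + (2/33)*sqrt(474): a pole of order 1; residue -(33/2686)*sqrt(474).

Denominator factor (v**2 - 6*v/11 - 5/3): discriminant 2528/363, real irrational roots 3/11 + (2/33)*sqrt(474) and 3/11 - (2/33)*sqrt(474); poles of order 1, moduli 3/11 + (2/33)*sqrt(474) and -3/11 + (2/33)*sqrt(474).
Branch term (1/6)*sqrt(1 - v/(-9/7)): its argument vanishes at v = -9/7, a square-root branch point, modulus 9/7.
The radius of convergence is the smallest modulus among the singular points: -3/11 + (2/33)*sqrt(474).
The branch term is analytic at 3/11 - (2/33)*sqrt(474) and contributes nothing to the residue; only the rational part matters.
The factor v**2 - 6*v/11 - 5/3 splits as (v - a)(v - a') with a = 3/11 - (2/33)*sqrt(474), a' = 3/11 + (2/33)*sqrt(474). At the order-1 pole a set g(v) = (v - a)*(rational part) = [-12/17] / (v - a').
Simple pole: residue = g(a) at a = 3/11 - (2/33)*sqrt(474), which is (33/2686)*sqrt(474).
The branch term is analytic at 3/11 + (2/33)*sqrt(474) and contributes nothing to the residue; only the rational part matters.
The factor v**2 - 6*v/11 - 5/3 splits as (v - a)(v - a') with a = 3/11 + (2/33)*sqrt(474), a' = 3/11 - (2/33)*sqrt(474). At the order-1 pole a set g(v) = (v - a)*(rational part) = [-12/17] / (v - a').
Simple pole: residue = g(a) at a = 3/11 + (2/33)*sqrt(474), which is -(33/2686)*sqrt(474).
List the singular points by increasing real part (a conjugate pair: the negative imaginary part first).


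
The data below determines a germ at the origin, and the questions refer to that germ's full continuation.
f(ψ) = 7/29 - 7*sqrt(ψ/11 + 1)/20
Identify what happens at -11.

The term (-7/20)*sqrt(1 - ψ/(-11)) has argument 1 - -11/(-11) = 0 at -11: a square-root (algebraic, two-sheeted) branch point; the remaining terms are analytic or single-valued there.

The point is an algebraic (square-root) branch point.


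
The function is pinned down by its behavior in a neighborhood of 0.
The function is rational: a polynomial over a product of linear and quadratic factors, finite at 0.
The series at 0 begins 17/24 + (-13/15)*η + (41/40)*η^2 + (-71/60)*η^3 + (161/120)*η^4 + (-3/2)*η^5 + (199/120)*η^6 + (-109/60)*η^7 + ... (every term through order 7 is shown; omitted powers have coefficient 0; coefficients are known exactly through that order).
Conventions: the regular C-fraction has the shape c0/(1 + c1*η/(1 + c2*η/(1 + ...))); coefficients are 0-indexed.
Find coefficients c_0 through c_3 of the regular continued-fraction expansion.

The regular C-fraction coefficients are [17/24, 104/85, -361/8840, 85/104].

Taylor coefficients (read off): a_0 = 17/24, a_1 = -13/15, a_2 = 41/40, a_3 = -71/60.
c0 = a_0 = 17/24. Peel one level at a time: if S = 1 + c*η/S' with S'(0) = 1, then c is the η-coefficient of S and S' = c*η/(S - 1).
S_1 = c0/f = 1 + (104/85)*η + (361/7225)*η^2 + ...; c1 = 104/85.
S_2 = c1*η/(S_1 - 1) = 1 + (-361/8840)*η + (361/10816)*η^2 + ...; c2 = -361/8840.
S_3 = c2*η/(S_2 - 1) = 1 + (85/104)*η + ...; c3 = 85/104.


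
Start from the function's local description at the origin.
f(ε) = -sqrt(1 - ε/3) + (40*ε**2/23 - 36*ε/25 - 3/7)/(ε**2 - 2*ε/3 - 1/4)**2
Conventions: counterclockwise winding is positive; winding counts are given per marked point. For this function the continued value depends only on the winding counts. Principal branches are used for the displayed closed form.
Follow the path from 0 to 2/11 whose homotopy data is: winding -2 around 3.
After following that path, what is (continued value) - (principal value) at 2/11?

Continued minus principal equals 0.

The rational part is single-valued and drops out of the difference; each branch term changes only by its own monodromy.
(-1)*sqrt(1 - ε/(3)): winding -2 is even, the square root returns to the same sheet, contribution 0.
Summing the contributions at ε = 2/11 gives 0.


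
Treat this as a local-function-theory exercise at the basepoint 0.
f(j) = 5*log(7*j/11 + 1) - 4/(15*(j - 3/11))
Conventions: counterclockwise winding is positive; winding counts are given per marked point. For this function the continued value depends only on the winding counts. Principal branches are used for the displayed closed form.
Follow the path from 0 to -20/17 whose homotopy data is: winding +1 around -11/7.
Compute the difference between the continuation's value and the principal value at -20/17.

Continued minus principal equals (10)*pi*i.

The rational part is single-valued and drops out of the difference; each branch term changes only by its own monodromy.
(5)*log(1 - j/(-11/7)): each positive loop around -11/7 adds 2*pi*i to the log, so winding +1 contributes (5)*(1)*2*pi*i = (10)*pi*i.
Summing the contributions at j = -20/17 gives (10)*pi*i.


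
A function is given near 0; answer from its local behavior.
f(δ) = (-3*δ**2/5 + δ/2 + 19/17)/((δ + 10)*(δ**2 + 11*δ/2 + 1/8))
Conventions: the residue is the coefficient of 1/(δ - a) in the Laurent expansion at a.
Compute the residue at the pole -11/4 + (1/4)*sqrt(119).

The factor δ**2 + 11*δ/2 + 1/8 splits as (δ - a)(δ - a') with a = -11/4 + (1/4)*sqrt(119), a' = -11/4 - (1/4)*sqrt(119). At the order-1 pole a set g(δ) = (δ - a)*f(δ) = [(-3*δ**2/5 + δ/2 + 19/17)/(δ + 10)] / (δ - a').
Simple pole: residue = g(a) at a = -11/4 + (1/4)*sqrt(119), which is 25029/61370 - (259429/7303030)*sqrt(119).

The residue is 25029/61370 - (259429/7303030)*sqrt(119).


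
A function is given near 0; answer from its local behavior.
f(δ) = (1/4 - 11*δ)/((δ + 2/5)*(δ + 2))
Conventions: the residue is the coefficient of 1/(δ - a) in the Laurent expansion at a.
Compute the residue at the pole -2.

At the order-1 pole -2 set g(δ) = (δ - (-2))*f(δ) = (1/4 - 11*δ)/(δ + 2/5).
Simple pole: residue = g(a) at a = -2, which is -445/32.

The residue is -445/32.


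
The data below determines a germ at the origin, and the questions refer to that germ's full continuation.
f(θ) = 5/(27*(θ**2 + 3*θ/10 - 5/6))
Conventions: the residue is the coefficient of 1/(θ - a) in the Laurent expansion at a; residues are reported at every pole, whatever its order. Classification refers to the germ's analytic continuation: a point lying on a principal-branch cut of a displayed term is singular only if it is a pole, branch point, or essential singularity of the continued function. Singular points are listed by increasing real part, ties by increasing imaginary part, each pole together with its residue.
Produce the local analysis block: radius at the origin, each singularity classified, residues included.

Denominator factor (θ**2 + 3*θ/10 - 5/6): discriminant 1027/300, real irrational roots -3/20 + (1/60)*sqrt(3081) and -3/20 - (1/60)*sqrt(3081); poles of order 1, moduli -3/20 + (1/60)*sqrt(3081) and 3/20 + (1/60)*sqrt(3081).
The radius of convergence is the smallest modulus among the singular points: -3/20 + (1/60)*sqrt(3081).
The factor θ**2 + 3*θ/10 - 5/6 splits as (θ - a)(θ - a') with a = -3/20 - (1/60)*sqrt(3081), a' = -3/20 + (1/60)*sqrt(3081). At the order-1 pole a set g(θ) = (θ - a)*f(θ) = [5/27] / (θ - a').
Simple pole: residue = g(a) at a = -3/20 - (1/60)*sqrt(3081), which is -(50/27729)*sqrt(3081).
The factor θ**2 + 3*θ/10 - 5/6 splits as (θ - a)(θ - a') with a = -3/20 + (1/60)*sqrt(3081), a' = -3/20 - (1/60)*sqrt(3081). At the order-1 pole a set g(θ) = (θ - a)*f(θ) = [5/27] / (θ - a').
Simple pole: residue = g(a) at a = -3/20 + (1/60)*sqrt(3081), which is (50/27729)*sqrt(3081).
List the singular points by increasing real part (a conjugate pair: the negative imaginary part first).

Radius of convergence at 0: -3/20 + (1/60)*sqrt(3081).
At -3/20 - (1/60)*sqrt(3081): a pole of order 1; residue -(50/27729)*sqrt(3081).
At -3/20 + (1/60)*sqrt(3081): a pole of order 1; residue (50/27729)*sqrt(3081).


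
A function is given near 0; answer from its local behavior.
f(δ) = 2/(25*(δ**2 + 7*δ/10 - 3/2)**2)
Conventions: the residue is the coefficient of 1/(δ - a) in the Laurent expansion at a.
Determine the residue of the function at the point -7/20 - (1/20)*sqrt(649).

The factor δ**2 + 7*δ/10 - 3/2 splits as (δ - a)(δ - a') with a = -7/20 - (1/20)*sqrt(649), a' = -7/20 + (1/20)*sqrt(649). At the order-2 pole a set g(δ) = (δ - a)^2*f(δ) = [2/25] / (δ - a')^2.
Order-2 pole: residue = g'(a); g'(-7/20 - (1/20)*sqrt(649)) = (160/421201)*sqrt(649), so the residue is (160/421201)*sqrt(649).

The residue is (160/421201)*sqrt(649).


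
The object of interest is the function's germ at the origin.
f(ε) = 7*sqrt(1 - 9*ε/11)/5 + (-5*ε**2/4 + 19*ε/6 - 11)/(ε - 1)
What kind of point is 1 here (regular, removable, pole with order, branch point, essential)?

The point is a pole of order 1.

The denominator factor ε - 1 vanishes at 1 and appears to the power 1; the numerator there equals -109/12, nonzero, and no other factor vanishes.
The branch terms are analytic at this point.
Hence a pole whose order is the multiplicity, 1.


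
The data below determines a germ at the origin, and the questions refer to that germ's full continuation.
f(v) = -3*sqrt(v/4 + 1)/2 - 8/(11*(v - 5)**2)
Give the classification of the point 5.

The denominator factor v - 5 vanishes at 5 and appears to the power 2; the numerator there equals -8/11, nonzero, and no other factor vanishes.
The branch terms are analytic at this point.
Hence a pole whose order is the multiplicity, 2.

The point is a pole of order 2.


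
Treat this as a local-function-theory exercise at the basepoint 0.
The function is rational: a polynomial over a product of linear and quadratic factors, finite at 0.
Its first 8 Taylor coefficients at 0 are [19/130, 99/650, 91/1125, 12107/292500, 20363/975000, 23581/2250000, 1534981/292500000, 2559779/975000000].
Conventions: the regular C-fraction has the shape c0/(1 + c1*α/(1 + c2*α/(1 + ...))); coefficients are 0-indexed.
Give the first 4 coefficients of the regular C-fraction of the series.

Taylor coefficients (read off): a_0 = 19/130, a_1 = 99/650, a_2 = 91/1125, a_3 = 12107/292500.
c0 = a_0 = 19/130. Peel one level at a time: if S = 1 + c*α/S' with S'(0) = 1, then c is the α-coefficient of S and S' = c*α/(S - 1).
S_1 = c0/f = 1 + (-99/95)*α + (8651/16245)*α^2 + ...; c1 = -99/95.
S_2 = c1*α/(S_1 - 1) = 1 + (8651/16929)*α + (16343/1587762)*α^2 + ...; c2 = 8651/16929.
S_3 = c2*α/(S_2 - 1) = 1 + (-310517/15416082)*α + ...; c3 = -310517/15416082.

The regular C-fraction coefficients are [19/130, -99/95, 8651/16929, -310517/15416082].


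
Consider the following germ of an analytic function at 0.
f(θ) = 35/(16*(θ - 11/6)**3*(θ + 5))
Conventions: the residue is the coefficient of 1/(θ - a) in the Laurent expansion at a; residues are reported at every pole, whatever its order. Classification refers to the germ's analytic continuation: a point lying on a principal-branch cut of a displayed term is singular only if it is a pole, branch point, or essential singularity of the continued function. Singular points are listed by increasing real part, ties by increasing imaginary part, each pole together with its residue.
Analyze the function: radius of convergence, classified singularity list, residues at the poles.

Denominator factor (θ + 5): pole of order 1 at -5, modulus 5.
Denominator factor (θ - 11/6)^3: pole of order 3 at 11/6, modulus 11/6.
The radius of convergence is the smallest modulus among the singular points: 11/6.
At the order-1 pole -5 set g(θ) = (θ - (-5))*f(θ) = 35/(16*(θ - 11/6)**3).
Simple pole: residue = g(a) at a = -5, which is -945/137842.
At the order-3 pole 11/6 set g(θ) = (θ - (11/6))^3*f(θ) = 35/(16*(θ + 5)).
Order-3 pole: residue = g''(a)/2; g''(11/6) = 945/68921, so the residue is 945/137842.
List the singular points by increasing real part (a conjugate pair: the negative imaginary part first).

Radius of convergence at 0: 11/6.
At -5: a pole of order 1; residue -945/137842.
At 11/6: a pole of order 3; residue 945/137842.


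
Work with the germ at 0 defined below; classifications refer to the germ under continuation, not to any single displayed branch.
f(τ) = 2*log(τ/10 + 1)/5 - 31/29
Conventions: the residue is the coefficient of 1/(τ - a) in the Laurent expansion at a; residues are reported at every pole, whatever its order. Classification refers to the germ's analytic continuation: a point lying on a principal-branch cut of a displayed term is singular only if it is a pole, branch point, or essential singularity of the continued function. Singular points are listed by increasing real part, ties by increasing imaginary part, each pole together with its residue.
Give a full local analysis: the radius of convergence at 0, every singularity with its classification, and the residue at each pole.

Branch term (2/5)*log(1 - τ/(-10)): its argument vanishes at τ = -10, a logarithmic branch point, modulus 10.
The radius of convergence is the smallest modulus among the singular points: 10.

Radius of convergence at 0: 10.
At -10: a logarithmic branch point.


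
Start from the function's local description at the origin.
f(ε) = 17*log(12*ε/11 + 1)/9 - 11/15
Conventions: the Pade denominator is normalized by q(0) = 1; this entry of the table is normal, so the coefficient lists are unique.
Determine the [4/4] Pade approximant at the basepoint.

Taylor coefficients needed (expand at 0): a_0 = -11/15, a_1 = 68/33, a_2 = -136/121, a_3 = 1088/1331, a_4 = -9792/14641, a_5 = 470016/805255, a_6 = -940032/1771561, a_7 = 67682304/136410197, a_8 = -101523456/214358881.
Write the denominator as Q(ε) = 1 + q1*ε + q2*ε^2 + q3*ε^3 + q4*ε^4. Requiring Q*f - P = O(ε^9) with deg P <= 4 kills the coefficients of ε^5..ε^8 in Q*f:
  ε^5: a_5 + q1*a_4 + q2*a_3 + q3*a_2 + q4*a_1 = 0, i.e. 470016/805255 + (-9792/14641)*q1 + (1088/1331)*q2 + (-136/121)*q3 + (68/33)*q4 = 0.
  ε^6: a_6 + q1*a_5 + q2*a_4 + q3*a_3 + q4*a_2 = 0, i.e. -940032/1771561 + (470016/805255)*q1 + (-9792/14641)*q2 + (1088/1331)*q3 + (-136/121)*q4 = 0.
  ε^7: a_7 + q1*a_6 + q2*a_5 + q3*a_4 + q4*a_3 = 0, i.e. 67682304/136410197 + (-940032/1771561)*q1 + (470016/805255)*q2 + (-9792/14641)*q3 + (1088/1331)*q4 = 0.
  ε^8: a_8 + q1*a_7 + q2*a_6 + q3*a_5 + q4*a_4 = 0, i.e. -101523456/214358881 + (67682304/136410197)*q1 + (-940032/1771561)*q2 + (470016/805255)*q3 + (-9792/14641)*q4 = 0.
Solving this linear system: q1 = 24/11, q2 = 1296/847, q3 = 3456/9317, q4 = 10368/512435.
The numerator is Q*f truncated at degree 4: P0 = a_0 = -11/15; P1 = a_1 + q1*a_0 = 76/165; P2 = a_2 + q1*a_1 + q2*a_0 = 9528/4235; P3 = a_3 + q1*a_2 + q2*a_1 + q3*a_0 = 58048/46585; P4 = a_4 + q1*a_3 + q2*a_2 + q3*a_1 + q4*a_0 = 369984/2562175.

The Pade approximant has numerator coefficients [-11/15, 76/165, 9528/4235, 58048/46585, 369984/2562175]; denominator coefficients [1, 24/11, 1296/847, 3456/9317, 10368/512435].


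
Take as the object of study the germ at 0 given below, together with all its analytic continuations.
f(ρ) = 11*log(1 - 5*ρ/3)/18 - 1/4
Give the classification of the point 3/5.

The term (11/18)*log(1 - ρ/(3/5)) has argument 1 - 3/5/(3/5) = 0 at 3/5: a logarithmic (infinitely-sheeted) branch point; the remaining terms are analytic or single-valued there.

The point is a logarithmic branch point.


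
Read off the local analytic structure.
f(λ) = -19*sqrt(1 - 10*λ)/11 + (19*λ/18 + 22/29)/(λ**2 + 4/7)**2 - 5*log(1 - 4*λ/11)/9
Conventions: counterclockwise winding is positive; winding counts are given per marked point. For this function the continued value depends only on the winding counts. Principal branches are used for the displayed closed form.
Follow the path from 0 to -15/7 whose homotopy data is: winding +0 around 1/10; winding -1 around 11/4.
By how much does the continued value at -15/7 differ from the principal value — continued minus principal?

The rational part is single-valued and drops out of the difference; each branch term changes only by its own monodromy.
(-5/9)*log(1 - λ/(11/4)): each positive loop around 11/4 adds 2*pi*i to the log, so winding -1 contributes (-5/9)*(-1)*2*pi*i = (10/9)*pi*i.
(-19/11)*sqrt(1 - λ/(1/10)): winding +0 is even, the square root returns to the same sheet, contribution 0.
Summing the contributions at λ = -15/7 gives (10/9)*pi*i.

Continued minus principal equals (10/9)*pi*i.


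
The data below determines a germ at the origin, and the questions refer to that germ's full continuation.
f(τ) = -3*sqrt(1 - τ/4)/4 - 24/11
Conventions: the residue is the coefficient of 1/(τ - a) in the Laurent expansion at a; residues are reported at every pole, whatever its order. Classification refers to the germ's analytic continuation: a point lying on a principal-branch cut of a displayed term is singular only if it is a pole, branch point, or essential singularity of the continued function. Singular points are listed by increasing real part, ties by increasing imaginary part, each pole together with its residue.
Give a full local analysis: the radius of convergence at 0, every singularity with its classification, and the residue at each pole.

Branch term (-3/4)*sqrt(1 - τ/(4)): its argument vanishes at τ = 4, a square-root branch point, modulus 4.
The radius of convergence is the smallest modulus among the singular points: 4.

Radius of convergence at 0: 4.
At 4: an algebraic (square-root) branch point.


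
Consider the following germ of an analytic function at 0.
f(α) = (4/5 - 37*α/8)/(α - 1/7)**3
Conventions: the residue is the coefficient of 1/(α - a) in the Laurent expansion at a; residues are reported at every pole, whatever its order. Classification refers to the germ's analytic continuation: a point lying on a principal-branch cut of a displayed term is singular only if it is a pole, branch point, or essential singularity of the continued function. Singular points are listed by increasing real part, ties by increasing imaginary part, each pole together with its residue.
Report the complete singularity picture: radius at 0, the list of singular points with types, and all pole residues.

Radius of convergence at 0: 1/7.
At 1/7: a pole of order 3; residue 0.

Denominator factor (α - 1/7)^3: pole of order 3 at 1/7, modulus 1/7.
The radius of convergence is the smallest modulus among the singular points: 1/7.
At the order-3 pole 1/7 set g(α) = (α - (1/7))^3*f(α) = 4/5 - 37*α/8.
Order-3 pole: residue = g''(a)/2; g''(1/7) = 0, so the residue is 0.


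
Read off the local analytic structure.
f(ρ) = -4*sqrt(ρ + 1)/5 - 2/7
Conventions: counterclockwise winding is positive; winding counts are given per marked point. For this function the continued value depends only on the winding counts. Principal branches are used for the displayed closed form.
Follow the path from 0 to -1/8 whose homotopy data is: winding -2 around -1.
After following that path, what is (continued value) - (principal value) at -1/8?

The rational part is single-valued and drops out of the difference; each branch term changes only by its own monodromy.
(-4/5)*sqrt(1 - ρ/(-1)): winding -2 is even, the square root returns to the same sheet, contribution 0.
Summing the contributions at ρ = -1/8 gives 0.

Continued minus principal equals 0.


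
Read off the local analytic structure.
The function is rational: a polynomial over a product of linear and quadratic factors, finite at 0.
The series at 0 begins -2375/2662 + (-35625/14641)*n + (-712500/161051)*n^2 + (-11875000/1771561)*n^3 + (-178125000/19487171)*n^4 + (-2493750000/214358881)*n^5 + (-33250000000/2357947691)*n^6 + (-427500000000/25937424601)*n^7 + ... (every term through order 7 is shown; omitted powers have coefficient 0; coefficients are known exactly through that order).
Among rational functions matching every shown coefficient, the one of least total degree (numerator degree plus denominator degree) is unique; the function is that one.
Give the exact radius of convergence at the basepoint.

No rational of total degree below 3 reproduces all 8 coefficients; solving the [0/3] Pade equations on them gives f(n) = 19/(16*(n - 11/10)**3), whose expansion matches every shown term.
Denominator factor (n - 11/10)^3: pole of order 3 at 11/10, modulus 11/10.
The radius of convergence is the smallest modulus among the singular points: 11/10.

The radius of convergence is 11/10.
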